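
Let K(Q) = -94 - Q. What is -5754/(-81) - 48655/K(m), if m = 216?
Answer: 381653/1674 ≈ 227.99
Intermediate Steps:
-5754/(-81) - 48655/K(m) = -5754/(-81) - 48655/(-94 - 1*216) = -5754*(-1/81) - 48655/(-94 - 216) = 1918/27 - 48655/(-310) = 1918/27 - 48655*(-1/310) = 1918/27 + 9731/62 = 381653/1674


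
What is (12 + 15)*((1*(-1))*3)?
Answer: -81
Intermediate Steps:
(12 + 15)*((1*(-1))*3) = 27*(-1*3) = 27*(-3) = -81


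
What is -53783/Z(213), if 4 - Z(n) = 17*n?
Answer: 53783/3617 ≈ 14.870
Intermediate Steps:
Z(n) = 4 - 17*n
-53783/Z(213) = -53783/(4 - 17*213) = -53783/(4 - 3621) = -53783/(-3617) = -53783*(-1/3617) = 53783/3617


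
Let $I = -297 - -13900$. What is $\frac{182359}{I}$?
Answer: $\frac{182359}{13603} \approx 13.406$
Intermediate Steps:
$I = 13603$ ($I = -297 + 13900 = 13603$)
$\frac{182359}{I} = \frac{182359}{13603}$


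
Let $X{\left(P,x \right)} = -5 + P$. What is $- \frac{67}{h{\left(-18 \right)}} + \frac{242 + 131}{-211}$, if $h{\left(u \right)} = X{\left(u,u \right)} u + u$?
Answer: $- \frac{161845}{83556} \approx -1.937$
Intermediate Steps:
$h{\left(u \right)} = u + u \left(-5 + u\right)$ ($h{\left(u \right)} = \left(-5 + u\right) u + u = u \left(-5 + u\right) + u = u + u \left(-5 + u\right)$)
$- \frac{67}{h{\left(-18 \right)}} + \frac{242 + 131}{-211} = - \frac{67}{\left(-18\right) \left(-4 - 18\right)} + \frac{242 + 131}{-211} = - \frac{67}{\left(-18\right) \left(-22\right)} + 373 \left(- \frac{1}{211}\right) = - \frac{67}{396} - \frac{373}{211} = - \frac{161845}{83556}$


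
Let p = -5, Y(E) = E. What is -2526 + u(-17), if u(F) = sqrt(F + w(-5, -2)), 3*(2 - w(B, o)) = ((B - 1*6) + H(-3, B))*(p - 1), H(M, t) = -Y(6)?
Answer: -2526 + 7*I ≈ -2526.0 + 7.0*I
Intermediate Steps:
H(M, t) = -6 (H(M, t) = -1*6 = -6)
w(B, o) = -22 + 2*B (w(B, o) = 2 - ((B - 1*6) - 6)*(-5 - 1)/3 = 2 - ((B - 6) - 6)*(-6)/3 = 2 - ((-6 + B) - 6)*(-6)/3 = 2 - (-12 + B)*(-6)/3 = 2 - (72 - 6*B)/3 = 2 + (-24 + 2*B) = -22 + 2*B)
u(F) = sqrt(-32 + F) (u(F) = sqrt(F + (-22 + 2*(-5))) = sqrt(F + (-22 - 10)) = sqrt(F - 32) = sqrt(-32 + F))
-2526 + u(-17) = -2526 + sqrt(-32 - 17) = -2526 + sqrt(-49) = -2526 + 7*I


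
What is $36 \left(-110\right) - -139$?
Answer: $-3821$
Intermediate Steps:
$36 \left(-110\right) - -139 = -3960 + 139 = -3821$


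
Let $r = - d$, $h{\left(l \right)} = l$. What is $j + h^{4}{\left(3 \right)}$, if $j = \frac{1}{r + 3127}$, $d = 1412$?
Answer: $\frac{138916}{1715} \approx 81.001$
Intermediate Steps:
$r = -1412$ ($r = \left(-1\right) 1412 = -1412$)
$j = \frac{1}{1715}$ ($j = \frac{1}{-1412 + 3127} = \frac{1}{1715} \approx 0.00058309$)
$j + h^{4}{\left(3 \right)} = \frac{1}{1715} + 3^{4} = \frac{1}{1715} + 81 = \frac{138916}{1715}$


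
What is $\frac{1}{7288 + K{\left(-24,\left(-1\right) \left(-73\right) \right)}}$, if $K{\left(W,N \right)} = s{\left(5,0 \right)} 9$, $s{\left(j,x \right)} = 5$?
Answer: $\frac{1}{7333} \approx 0.00013637$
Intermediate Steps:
$K{\left(W,N \right)} = 45$ ($K{\left(W,N \right)} = 5 \cdot 9 = 45$)
$\frac{1}{7288 + K{\left(-24,\left(-1\right) \left(-73\right) \right)}} = \frac{1}{7288 + 45} = \frac{1}{7333}$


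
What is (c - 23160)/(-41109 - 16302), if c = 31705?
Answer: -8545/57411 ≈ -0.14884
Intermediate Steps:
(c - 23160)/(-41109 - 16302) = (31705 - 23160)/(-41109 - 16302) = 8545/(-57411) = 8545*(-1/57411) = -8545/57411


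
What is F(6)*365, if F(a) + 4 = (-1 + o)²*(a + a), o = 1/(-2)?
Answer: 8395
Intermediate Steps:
o = -½ ≈ -0.50000
F(a) = -4 + 9*a/2 (F(a) = -4 + (-1 - ½)²*(a + a) = -4 + (-3/2)²*(2*a) = -4 + 9*(2*a)/4 = -4 + 9*a/2)
F(6)*365 = (-4 + (9/2)*6)*365 = (-4 + 27)*365 = 23*365 = 8395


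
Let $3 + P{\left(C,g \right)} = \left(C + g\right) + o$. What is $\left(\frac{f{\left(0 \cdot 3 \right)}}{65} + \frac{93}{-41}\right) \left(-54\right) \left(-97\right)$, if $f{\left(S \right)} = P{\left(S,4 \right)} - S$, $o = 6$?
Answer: $- \frac{30160404}{2665} \approx -11317.0$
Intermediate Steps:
$P{\left(C,g \right)} = 3 + C + g$ ($P{\left(C,g \right)} = -3 + \left(\left(C + g\right) + 6\right) = -3 + \left(6 + C + g\right) = 3 + C + g$)
$f{\left(S \right)} = 7$ ($f{\left(S \right)} = \left(3 + S + 4\right) - S = \left(7 + S\right) - S = 7$)
$\left(\frac{f{\left(0 \cdot 3 \right)}}{65} + \frac{93}{-41}\right) \left(-54\right) \left(-97\right) = \left(\frac{7}{65} + \frac{93}{-41}\right) \left(-54\right) \left(-97\right) = \left(7 \cdot \frac{1}{65} + 93 \left(- \frac{1}{41}\right)\right) \left(-54\right) \left(-97\right) = \left(\frac{7}{65} - \frac{93}{41}\right) \left(-54\right) \left(-97\right) = \left(- \frac{5758}{2665}\right) \left(-54\right) \left(-97\right) = \frac{310932}{2665} \left(-97\right) = - \frac{30160404}{2665}$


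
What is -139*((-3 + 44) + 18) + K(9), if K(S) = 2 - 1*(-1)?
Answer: -8198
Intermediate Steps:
K(S) = 3 (K(S) = 2 + 1 = 3)
-139*((-3 + 44) + 18) + K(9) = -139*((-3 + 44) + 18) + 3 = -139*(41 + 18) + 3 = -139*59 + 3 = -8201 + 3 = -8198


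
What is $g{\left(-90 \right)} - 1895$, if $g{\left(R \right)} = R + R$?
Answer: $-2075$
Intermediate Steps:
$g{\left(R \right)} = 2 R$
$g{\left(-90 \right)} - 1895 = 2 \left(-90\right) - 1895 = -180 - 1895 = -2075$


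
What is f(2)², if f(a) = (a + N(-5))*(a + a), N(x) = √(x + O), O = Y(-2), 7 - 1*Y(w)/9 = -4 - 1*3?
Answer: 2704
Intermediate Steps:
Y(w) = 126 (Y(w) = 63 - 9*(-4 - 1*3) = 63 - 9*(-4 - 3) = 63 - 9*(-7) = 63 + 63 = 126)
O = 126
N(x) = √(126 + x) (N(x) = √(x + 126) = √(126 + x))
f(a) = 2*a*(11 + a) (f(a) = (a + √(126 - 5))*(a + a) = (a + √121)*(2*a) = (a + 11)*(2*a) = (11 + a)*(2*a) = 2*a*(11 + a))
f(2)² = (2*2*(11 + 2))² = (2*2*13)² = 52² = 2704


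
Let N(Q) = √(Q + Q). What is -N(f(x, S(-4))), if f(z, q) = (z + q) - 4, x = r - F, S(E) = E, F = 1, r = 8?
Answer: -I*√2 ≈ -1.4142*I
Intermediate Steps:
x = 7 (x = 8 - 1*1 = 8 - 1 = 7)
f(z, q) = -4 + q + z (f(z, q) = (q + z) - 4 = -4 + q + z)
N(Q) = √2*√Q (N(Q) = √(2*Q) = √2*√Q)
-N(f(x, S(-4))) = -√2*√(-4 - 4 + 7) = -√2*√(-1) = -√2*I = -I*√2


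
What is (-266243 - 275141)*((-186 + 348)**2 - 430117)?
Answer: 218650380232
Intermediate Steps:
(-266243 - 275141)*((-186 + 348)**2 - 430117) = -541384*(162**2 - 430117) = -541384*(26244 - 430117) = -541384*(-403873) = 218650380232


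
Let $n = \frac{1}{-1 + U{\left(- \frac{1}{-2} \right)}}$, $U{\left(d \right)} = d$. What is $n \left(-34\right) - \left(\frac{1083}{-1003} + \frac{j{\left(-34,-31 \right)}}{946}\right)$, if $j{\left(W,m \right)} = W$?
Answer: $\frac{32789802}{474419} \approx 69.116$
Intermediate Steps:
$n = -2$ ($n = \frac{1}{-1 - \frac{1}{-2}} = \frac{1}{-1 - - \frac{1}{2}} = \frac{1}{-1 + \frac{1}{2}} = \frac{1}{- \frac{1}{2}} = -2$)
$n \left(-34\right) - \left(\frac{1083}{-1003} + \frac{j{\left(-34,-31 \right)}}{946}\right) = \left(-2\right) \left(-34\right) - \left(\frac{1083}{-1003} - \frac{34}{946}\right) = 68 - \left(1083 \left(- \frac{1}{1003}\right) - \frac{17}{473}\right) = 68 - \left(- \frac{1083}{1003} - \frac{17}{473}\right) = 68 - - \frac{529310}{474419} = 68 + \frac{529310}{474419} = \frac{32789802}{474419}$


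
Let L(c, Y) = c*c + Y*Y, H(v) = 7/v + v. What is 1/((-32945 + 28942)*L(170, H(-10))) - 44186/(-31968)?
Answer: 256599154567871/185646173546448 ≈ 1.3822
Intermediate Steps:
H(v) = v + 7/v
L(c, Y) = Y**2 + c**2 (L(c, Y) = c**2 + Y**2 = Y**2 + c**2)
1/((-32945 + 28942)*L(170, H(-10))) - 44186/(-31968) = 1/((-32945 + 28942)*((-10 + 7/(-10))**2 + 170**2)) - 44186/(-31968) = 1/((-4003)*((-10 + 7*(-1/10))**2 + 28900)) - 44186*(-1/31968) = -1/(4003*((-10 - 7/10)**2 + 28900)) + 22093/15984 = -1/(4003*((-107/10)**2 + 28900)) + 22093/15984 = -1/(4003*(11449/100 + 28900)) + 22093/15984 = -1/(4003*2901449/100) + 22093/15984 = -1/4003*100/2901449 + 22093/15984 = -100/11614500347 + 22093/15984 = 256599154567871/185646173546448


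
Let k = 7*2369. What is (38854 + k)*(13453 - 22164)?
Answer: -482911707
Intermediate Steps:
k = 16583
(38854 + k)*(13453 - 22164) = (38854 + 16583)*(13453 - 22164) = 55437*(-8711) = -482911707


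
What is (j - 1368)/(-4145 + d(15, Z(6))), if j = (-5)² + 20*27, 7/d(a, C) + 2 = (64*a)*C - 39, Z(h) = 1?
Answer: 737957/3809248 ≈ 0.19373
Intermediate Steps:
d(a, C) = 7/(-41 + 64*C*a) (d(a, C) = 7/(-2 + ((64*a)*C - 39)) = 7/(-2 + (64*C*a - 39)) = 7/(-2 + (-39 + 64*C*a)) = 7/(-41 + 64*C*a))
j = 565 (j = 25 + 540 = 565)
(j - 1368)/(-4145 + d(15, Z(6))) = (565 - 1368)/(-4145 + 7/(-41 + 64*1*15)) = -803/(-4145 + 7/(-41 + 960)) = -803/(-4145 + 7/919) = -803/(-3809248/919) = -803*(-919/3809248) = 737957/3809248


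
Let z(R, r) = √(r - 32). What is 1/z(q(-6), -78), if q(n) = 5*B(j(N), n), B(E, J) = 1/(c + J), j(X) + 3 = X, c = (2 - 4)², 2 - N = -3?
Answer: -I*√110/110 ≈ -0.095346*I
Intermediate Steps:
N = 5 (N = 2 - 1*(-3) = 2 + 3 = 5)
c = 4 (c = (-2)² = 4)
j(X) = -3 + X
B(E, J) = 1/(4 + J)
q(n) = 5/(4 + n)
z(R, r) = √(-32 + r)
1/z(q(-6), -78) = 1/(√(-32 - 78)) = 1/(√(-110)) = 1/(I*√110) = -I*√110/110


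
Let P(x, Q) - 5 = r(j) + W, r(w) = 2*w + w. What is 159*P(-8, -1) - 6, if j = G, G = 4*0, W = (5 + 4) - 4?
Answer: 1584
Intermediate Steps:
W = 5 (W = 9 - 4 = 5)
G = 0
j = 0
r(w) = 3*w
P(x, Q) = 10 (P(x, Q) = 5 + (3*0 + 5) = 5 + (0 + 5) = 5 + 5 = 10)
159*P(-8, -1) - 6 = 159*10 - 6 = 1590 - 6 = 1584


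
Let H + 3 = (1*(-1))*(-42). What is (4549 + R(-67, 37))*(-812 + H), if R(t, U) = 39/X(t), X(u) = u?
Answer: -235567112/67 ≈ -3.5159e+6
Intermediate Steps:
R(t, U) = 39/t
H = 39 (H = -3 + (1*(-1))*(-42) = -3 - 1*(-42) = -3 + 42 = 39)
(4549 + R(-67, 37))*(-812 + H) = (4549 + 39/(-67))*(-812 + 39) = (4549 + 39*(-1/67))*(-773) = (4549 - 39/67)*(-773) = (304744/67)*(-773) = -235567112/67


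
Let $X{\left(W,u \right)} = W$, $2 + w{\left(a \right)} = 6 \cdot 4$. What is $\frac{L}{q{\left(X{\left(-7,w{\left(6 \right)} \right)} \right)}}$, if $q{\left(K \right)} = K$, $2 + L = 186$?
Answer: $- \frac{184}{7} \approx -26.286$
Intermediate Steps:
$L = 184$ ($L = -2 + 186 = 184$)
$w{\left(a \right)} = 22$ ($w{\left(a \right)} = -2 + 6 \cdot 4 = -2 + 24 = 22$)
$\frac{L}{q{\left(X{\left(-7,w{\left(6 \right)} \right)} \right)}} = \frac{184}{-7} = 184 \left(- \frac{1}{7}\right) = - \frac{184}{7}$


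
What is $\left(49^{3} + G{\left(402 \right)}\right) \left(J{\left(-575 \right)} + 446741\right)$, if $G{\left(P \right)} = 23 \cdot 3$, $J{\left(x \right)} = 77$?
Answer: $52598521324$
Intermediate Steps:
$G{\left(P \right)} = 69$
$\left(49^{3} + G{\left(402 \right)}\right) \left(J{\left(-575 \right)} + 446741\right) = \left(49^{3} + 69\right) \left(77 + 446741\right) = \left(117649 + 69\right) 446818 = 117718 \cdot 446818 = 52598521324$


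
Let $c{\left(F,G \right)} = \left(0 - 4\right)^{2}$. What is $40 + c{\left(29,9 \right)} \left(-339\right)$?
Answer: $-5384$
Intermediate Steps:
$c{\left(F,G \right)} = 16$ ($c{\left(F,G \right)} = \left(0 - 4\right)^{2} = \left(-4\right)^{2} = 16$)
$40 + c{\left(29,9 \right)} \left(-339\right) = 40 + 16 \left(-339\right) = 40 - 5424 = -5384$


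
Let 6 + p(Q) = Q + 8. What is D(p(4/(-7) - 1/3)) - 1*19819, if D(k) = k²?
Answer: -8739650/441 ≈ -19818.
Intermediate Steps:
p(Q) = 2 + Q (p(Q) = -6 + (Q + 8) = -6 + (8 + Q) = 2 + Q)
D(p(4/(-7) - 1/3)) - 1*19819 = (2 + (4/(-7) - 1/3))² - 1*19819 = (2 + (4*(-⅐) - 1*⅓))² - 19819 = (2 + (-4/7 - ⅓))² - 19819 = (2 - 19/21)² - 19819 = (23/21)² - 19819 = 529/441 - 19819 = -8739650/441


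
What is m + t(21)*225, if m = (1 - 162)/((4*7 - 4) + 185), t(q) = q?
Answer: 987364/209 ≈ 4724.2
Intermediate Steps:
m = -161/209 (m = -161/((28 - 4) + 185) = -161/(24 + 185) = -161/209 ≈ -0.77034)
m + t(21)*225 = -161/209 + 21*225 = -161/209 + 4725 = 987364/209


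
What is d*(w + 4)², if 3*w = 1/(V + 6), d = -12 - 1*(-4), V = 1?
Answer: -57800/441 ≈ -131.07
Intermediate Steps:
d = -8 (d = -12 + 4 = -8)
w = 1/21 (w = 1/(3*(1 + 6)) = (⅓)/7 = (⅓)*(⅐) = 1/21 ≈ 0.047619)
d*(w + 4)² = -8*(1/21 + 4)² = -8*(85/21)² = -8*7225/441 = -57800/441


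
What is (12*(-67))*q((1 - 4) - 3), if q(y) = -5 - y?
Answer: -804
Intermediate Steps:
(12*(-67))*q((1 - 4) - 3) = (12*(-67))*(-5 - ((1 - 4) - 3)) = -804*(-5 - (-3 - 3)) = -804*(-5 - 1*(-6)) = -804*(-5 + 6) = -804*1 = -804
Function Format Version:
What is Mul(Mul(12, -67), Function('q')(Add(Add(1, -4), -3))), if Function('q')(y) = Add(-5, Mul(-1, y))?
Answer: -804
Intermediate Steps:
Mul(Mul(12, -67), Function('q')(Add(Add(1, -4), -3))) = Mul(Mul(12, -67), Add(-5, Mul(-1, Add(Add(1, -4), -3)))) = Mul(-804, Add(-5, Mul(-1, Add(-3, -3)))) = Mul(-804, Add(-5, Mul(-1, -6))) = Mul(-804, Add(-5, 6)) = Mul(-804, 1) = -804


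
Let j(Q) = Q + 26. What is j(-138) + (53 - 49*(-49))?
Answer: 2342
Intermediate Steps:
j(Q) = 26 + Q
j(-138) + (53 - 49*(-49)) = (26 - 138) + (53 - 49*(-49)) = -112 + (53 + 2401) = -112 + 2454 = 2342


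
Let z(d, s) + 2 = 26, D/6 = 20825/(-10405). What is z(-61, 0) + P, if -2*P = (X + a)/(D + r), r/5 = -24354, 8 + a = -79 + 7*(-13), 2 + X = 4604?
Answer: 1521720953/63357090 ≈ 24.018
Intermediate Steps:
X = 4602 (X = -2 + 4604 = 4602)
D = -24990/2081 (D = 6*(20825/(-10405)) = 6*(20825*(-1/10405)) = 6*(-4165/2081) = -24990/2081 ≈ -12.009)
a = -178 (a = -8 + (-79 + 7*(-13)) = -8 + (-79 - 91) = -8 - 170 = -178)
z(d, s) = 24 (z(d, s) = -2 + 26 = 24)
r = -121770 (r = 5*(-24354) = -121770)
P = 1150793/63357090 (P = -(4602 - 178)/(2*(-24990/2081 - 121770)) = -2212/(-253428360/2081) = -2212*(-2081)/253428360 = -½*(-1150793/31678545) = 1150793/63357090 ≈ 0.018164)
z(-61, 0) + P = 24 + 1150793/63357090 = 1521720953/63357090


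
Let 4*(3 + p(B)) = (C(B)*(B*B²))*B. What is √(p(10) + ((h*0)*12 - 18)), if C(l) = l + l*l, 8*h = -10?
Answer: √274979 ≈ 524.38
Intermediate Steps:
h = -5/4 (h = (⅛)*(-10) = -5/4 ≈ -1.2500)
C(l) = l + l²
p(B) = -3 + B⁵*(1 + B)/4 (p(B) = -3 + (((B*(1 + B))*(B*B²))*B)/4 = -3 + (((B*(1 + B))*B³)*B)/4 = -3 + ((B⁴*(1 + B))*B)/4 = -3 + (B⁵*(1 + B))/4 = -3 + B⁵*(1 + B)/4)
√(p(10) + ((h*0)*12 - 18)) = √((-3 + (¼)*10⁵*(1 + 10)) + (-5/4*0*12 - 18)) = √((-3 + (¼)*100000*11) + (0*12 - 18)) = √((-3 + 275000) + (0 - 18)) = √(274997 - 18) = √274979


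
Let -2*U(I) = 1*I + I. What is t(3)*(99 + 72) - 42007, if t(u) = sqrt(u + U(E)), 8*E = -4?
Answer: -42007 + 171*sqrt(14)/2 ≈ -41687.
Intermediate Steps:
E = -1/2 (E = (1/8)*(-4) = -1/2 ≈ -0.50000)
U(I) = -I (U(I) = -(1*I + I)/2 = -(I + I)/2 = -I)
t(u) = sqrt(1/2 + u) (t(u) = sqrt(u - 1*(-1/2)) = sqrt(u + 1/2) = sqrt(1/2 + u))
t(3)*(99 + 72) - 42007 = (sqrt(2 + 4*3)/2)*(99 + 72) - 42007 = (sqrt(2 + 12)/2)*171 - 42007 = (sqrt(14)/2)*171 - 42007 = 171*sqrt(14)/2 - 42007 = -42007 + 171*sqrt(14)/2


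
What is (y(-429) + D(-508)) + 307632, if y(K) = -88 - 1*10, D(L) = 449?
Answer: 307983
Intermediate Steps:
y(K) = -98 (y(K) = -88 - 10 = -98)
(y(-429) + D(-508)) + 307632 = (-98 + 449) + 307632 = 351 + 307632 = 307983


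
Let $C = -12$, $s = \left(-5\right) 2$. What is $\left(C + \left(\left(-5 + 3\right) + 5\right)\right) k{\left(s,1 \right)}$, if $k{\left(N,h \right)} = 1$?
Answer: $-9$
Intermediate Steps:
$s = -10$
$\left(C + \left(\left(-5 + 3\right) + 5\right)\right) k{\left(s,1 \right)} = \left(-12 + \left(\left(-5 + 3\right) + 5\right)\right) 1 = \left(-12 + \left(-2 + 5\right)\right) 1 = \left(-12 + 3\right) 1 = \left(-9\right) 1 = -9$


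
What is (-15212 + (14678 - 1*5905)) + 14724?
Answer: 8285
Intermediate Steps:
(-15212 + (14678 - 1*5905)) + 14724 = (-15212 + (14678 - 5905)) + 14724 = (-15212 + 8773) + 14724 = -6439 + 14724 = 8285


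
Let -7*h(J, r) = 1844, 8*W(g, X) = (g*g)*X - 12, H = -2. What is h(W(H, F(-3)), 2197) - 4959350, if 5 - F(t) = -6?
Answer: -34717294/7 ≈ -4.9596e+6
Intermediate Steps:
F(t) = 11 (F(t) = 5 - 1*(-6) = 5 + 6 = 11)
W(g, X) = -3/2 + X*g²/8 (W(g, X) = ((g*g)*X - 12)/8 = (g²*X - 12)/8 = (X*g² - 12)/8 = (-12 + X*g²)/8 = -3/2 + X*g²/8)
h(J, r) = -1844/7 (h(J, r) = -⅐*1844 = -1844/7)
h(W(H, F(-3)), 2197) - 4959350 = -1844/7 - 4959350 = -34717294/7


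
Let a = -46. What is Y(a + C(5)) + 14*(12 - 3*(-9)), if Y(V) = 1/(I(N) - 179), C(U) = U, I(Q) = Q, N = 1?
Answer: 97187/178 ≈ 545.99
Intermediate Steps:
Y(V) = -1/178 (Y(V) = 1/(1 - 179) = 1/(-178) = -1/178)
Y(a + C(5)) + 14*(12 - 3*(-9)) = -1/178 + 14*(12 - 3*(-9)) = -1/178 + 14*(12 + 27) = -1/178 + 14*39 = -1/178 + 546 = 97187/178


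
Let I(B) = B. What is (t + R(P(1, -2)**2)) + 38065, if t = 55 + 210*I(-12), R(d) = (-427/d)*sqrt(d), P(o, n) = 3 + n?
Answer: 35173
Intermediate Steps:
R(d) = -427/sqrt(d)
t = -2465 (t = 55 + 210*(-12) = 55 - 2520 = -2465)
(t + R(P(1, -2)**2)) + 38065 = (-2465 - 427/sqrt((3 - 2)**2)) + 38065 = (-2465 - 427/sqrt(1**2)) + 38065 = (-2465 - 427/sqrt(1)) + 38065 = (-2465 - 427*1) + 38065 = (-2465 - 427) + 38065 = -2892 + 38065 = 35173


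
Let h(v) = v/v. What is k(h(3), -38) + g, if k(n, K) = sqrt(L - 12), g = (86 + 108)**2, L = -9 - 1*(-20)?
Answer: 37636 + I ≈ 37636.0 + 1.0*I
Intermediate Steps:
h(v) = 1
L = 11 (L = -9 + 20 = 11)
g = 37636 (g = 194**2 = 37636)
k(n, K) = I (k(n, K) = sqrt(11 - 12) = sqrt(-1) = I)
k(h(3), -38) + g = I + 37636 = 37636 + I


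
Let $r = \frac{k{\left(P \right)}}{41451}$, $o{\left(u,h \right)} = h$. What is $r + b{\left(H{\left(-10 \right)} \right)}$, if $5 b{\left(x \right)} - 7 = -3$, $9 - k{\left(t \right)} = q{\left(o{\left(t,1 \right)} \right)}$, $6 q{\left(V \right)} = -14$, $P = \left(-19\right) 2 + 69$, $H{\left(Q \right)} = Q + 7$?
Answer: $\frac{497582}{621765} \approx 0.80027$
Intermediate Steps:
$H{\left(Q \right)} = 7 + Q$
$P = 31$ ($P = -38 + 69 = 31$)
$q{\left(V \right)} = - \frac{7}{3}$ ($q{\left(V \right)} = \frac{1}{6} \left(-14\right) = - \frac{7}{3}$)
$k{\left(t \right)} = \frac{34}{3}$ ($k{\left(t \right)} = 9 - - \frac{7}{3} = 9 + \frac{7}{3} = \frac{34}{3}$)
$b{\left(x \right)} = \frac{4}{5}$ ($b{\left(x \right)} = \frac{7}{5} + \frac{1}{5} \left(-3\right) = \frac{7}{5} - \frac{3}{5} = \frac{4}{5}$)
$r = \frac{34}{124353}$ ($r = \frac{34}{3 \cdot 41451} = \frac{34}{3} \cdot \frac{1}{41451} = \frac{34}{124353} \approx 0.00027342$)
$r + b{\left(H{\left(-10 \right)} \right)} = \frac{34}{124353} + \frac{4}{5} = \frac{497582}{621765}$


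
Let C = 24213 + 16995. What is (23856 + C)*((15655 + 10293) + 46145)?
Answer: 4690658952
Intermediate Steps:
C = 41208
(23856 + C)*((15655 + 10293) + 46145) = (23856 + 41208)*((15655 + 10293) + 46145) = 65064*(25948 + 46145) = 65064*72093 = 4690658952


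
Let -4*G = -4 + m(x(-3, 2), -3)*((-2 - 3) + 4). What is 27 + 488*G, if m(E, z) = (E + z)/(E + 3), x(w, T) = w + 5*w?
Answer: 3429/5 ≈ 685.80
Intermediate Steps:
x(w, T) = 6*w
m(E, z) = (E + z)/(3 + E)
G = 27/20 (G = -(-4 + ((6*(-3) - 3)/(3 + 6*(-3)))*((-2 - 3) + 4))/4 = -(-4 + ((-18 - 3)/(3 - 18))*(-5 + 4))/4 = -(-4 + (-21/(-15))*(-1))/4 = -(-4 - 1/15*(-21)*(-1))/4 = -(-4 + (7/5)*(-1))/4 = -(-4 - 7/5)/4 = -1/4*(-27/5) = 27/20 ≈ 1.3500)
27 + 488*G = 27 + 488*(27/20) = 27 + 3294/5 = 3429/5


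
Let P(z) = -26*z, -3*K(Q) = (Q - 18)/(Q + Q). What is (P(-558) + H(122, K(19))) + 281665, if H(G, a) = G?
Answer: 296295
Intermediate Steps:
K(Q) = -(-18 + Q)/(6*Q) (K(Q) = -(Q - 18)/(3*(Q + Q)) = -(-18 + Q)/(3*(2*Q)) = -(-18 + Q)*1/(2*Q)/3 = -(-18 + Q)/(6*Q))
(P(-558) + H(122, K(19))) + 281665 = (-26*(-558) + 122) + 281665 = (14508 + 122) + 281665 = 14630 + 281665 = 296295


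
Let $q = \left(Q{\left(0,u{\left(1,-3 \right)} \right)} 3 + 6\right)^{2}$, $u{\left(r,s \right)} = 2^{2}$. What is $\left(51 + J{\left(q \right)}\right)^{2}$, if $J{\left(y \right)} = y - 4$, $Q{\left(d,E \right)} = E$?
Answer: $137641$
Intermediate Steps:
$u{\left(r,s \right)} = 4$
$q = 324$ ($q = \left(4 \cdot 3 + 6\right)^{2} = \left(12 + 6\right)^{2} = 18^{2} = 324$)
$J{\left(y \right)} = -4 + y$ ($J{\left(y \right)} = y - 4 = -4 + y$)
$\left(51 + J{\left(q \right)}\right)^{2} = \left(51 + \left(-4 + 324\right)\right)^{2} = \left(51 + 320\right)^{2} = 371^{2} = 137641$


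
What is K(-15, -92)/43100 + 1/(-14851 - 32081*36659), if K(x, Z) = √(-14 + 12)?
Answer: -1/1720480188 + I*√2/43100 ≈ -5.8123e-10 + 3.2812e-5*I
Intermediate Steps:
K(x, Z) = I*√2 (K(x, Z) = √(-2) = I*√2)
K(-15, -92)/43100 + 1/(-14851 - 32081*36659) = (I*√2)/43100 + 1/(-14851 - 32081*36659) = (I*√2)*(1/43100) + (1/36659)/(-46932) = I*√2/43100 - 1/46932*1/36659 = I*√2/43100 - 1/1720480188 = -1/1720480188 + I*√2/43100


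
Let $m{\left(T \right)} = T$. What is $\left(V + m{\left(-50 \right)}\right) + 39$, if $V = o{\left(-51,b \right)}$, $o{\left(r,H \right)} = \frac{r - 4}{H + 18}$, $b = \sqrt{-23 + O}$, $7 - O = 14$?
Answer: $\frac{11 \left(- \sqrt{30} + 23 i\right)}{\sqrt{30} - 18 i} \approx -13.797 + 0.85098 i$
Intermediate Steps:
$O = -7$ ($O = 7 - 14 = -7$)
$b = i \sqrt{30}$ ($b = \sqrt{-23 - 7} = \sqrt{-30} = i \sqrt{30} \approx 5.4772 i$)
$o{\left(r,H \right)} = \frac{-4 + r}{18 + H}$
$V = - \frac{55}{18 + i \sqrt{30}}$ ($V = \frac{-4 - 51}{18 + i \sqrt{30}} = \frac{1}{18 + i \sqrt{30}} \left(-55\right) = - \frac{55}{18 + i \sqrt{30}} \approx -2.7966 + 0.85098 i$)
$\left(V + m{\left(-50 \right)}\right) + 39 = \left(\left(- \frac{165}{59} + \frac{55 i \sqrt{30}}{354}\right) - 50\right) + 39 = \left(- \frac{3115}{59} + \frac{55 i \sqrt{30}}{354}\right) + 39 = - \frac{814}{59} + \frac{55 i \sqrt{30}}{354}$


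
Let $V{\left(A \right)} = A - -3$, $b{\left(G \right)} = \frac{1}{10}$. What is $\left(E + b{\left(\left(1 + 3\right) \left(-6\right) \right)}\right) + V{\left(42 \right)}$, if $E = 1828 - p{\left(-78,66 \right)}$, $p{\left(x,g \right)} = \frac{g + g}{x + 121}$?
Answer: $\frac{804113}{430} \approx 1870.0$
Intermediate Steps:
$p{\left(x,g \right)} = \frac{2 g}{121 + x}$
$b{\left(G \right)} = \frac{1}{10}$
$E = \frac{78472}{43}$ ($E = 1828 - 2 \cdot 66 \frac{1}{121 - 78} = 1828 - 2 \cdot 66 \cdot \frac{1}{43} = 1828 - \frac{132}{43} = \frac{78472}{43} \approx 1824.9$)
$V{\left(A \right)} = 3 + A$ ($V{\left(A \right)} = A + 3 = 3 + A$)
$\left(E + b{\left(\left(1 + 3\right) \left(-6\right) \right)}\right) + V{\left(42 \right)} = \left(\frac{78472}{43} + \frac{1}{10}\right) + \left(3 + 42\right) = \frac{784763}{430} + 45 = \frac{804113}{430}$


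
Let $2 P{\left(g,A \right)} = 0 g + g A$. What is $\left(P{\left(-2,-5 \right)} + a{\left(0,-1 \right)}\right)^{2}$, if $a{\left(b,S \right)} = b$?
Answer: $25$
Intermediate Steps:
$P{\left(g,A \right)} = \frac{A g}{2}$ ($P{\left(g,A \right)} = \frac{0 g + g A}{2} = \frac{0 + A g}{2} = \frac{A g}{2}$)
$\left(P{\left(-2,-5 \right)} + a{\left(0,-1 \right)}\right)^{2} = \left(\frac{1}{2} \left(-5\right) \left(-2\right) + 0\right)^{2} = \left(5 + 0\right)^{2} = 5^{2} = 25$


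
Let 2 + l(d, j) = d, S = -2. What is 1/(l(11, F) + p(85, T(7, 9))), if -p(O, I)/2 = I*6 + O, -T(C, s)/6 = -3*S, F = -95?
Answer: 1/271 ≈ 0.0036900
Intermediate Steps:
l(d, j) = -2 + d
T(C, s) = -36 (T(C, s) = -(-18)*(-2) = -6*6 = -36)
p(O, I) = -12*I - 2*O (p(O, I) = -2*(I*6 + O) = -2*(6*I + O) = -2*(O + 6*I) = -12*I - 2*O)
1/(l(11, F) + p(85, T(7, 9))) = 1/((-2 + 11) + (-12*(-36) - 2*85)) = 1/(9 + (432 - 170)) = 1/(9 + 262) = 1/271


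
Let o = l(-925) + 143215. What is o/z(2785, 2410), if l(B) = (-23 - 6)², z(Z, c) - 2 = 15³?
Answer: 13096/307 ≈ 42.658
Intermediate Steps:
z(Z, c) = 3377 (z(Z, c) = 2 + 15³ = 2 + 3375 = 3377)
l(B) = 841 (l(B) = (-29)² = 841)
o = 144056 (o = 841 + 143215 = 144056)
o/z(2785, 2410) = 144056/3377 = 144056*(1/3377) = 13096/307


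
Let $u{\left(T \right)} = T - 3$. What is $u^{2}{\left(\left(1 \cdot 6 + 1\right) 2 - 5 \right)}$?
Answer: $36$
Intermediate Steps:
$u{\left(T \right)} = -3 + T$
$u^{2}{\left(\left(1 \cdot 6 + 1\right) 2 - 5 \right)} = \left(-3 - \left(5 - \left(1 \cdot 6 + 1\right) 2\right)\right)^{2} = \left(-3 - \left(5 - \left(6 + 1\right) 2\right)\right)^{2} = \left(-3 + \left(7 \cdot 2 - 5\right)\right)^{2} = \left(-3 + \left(14 - 5\right)\right)^{2} = \left(-3 + 9\right)^{2} = 6^{2} = 36$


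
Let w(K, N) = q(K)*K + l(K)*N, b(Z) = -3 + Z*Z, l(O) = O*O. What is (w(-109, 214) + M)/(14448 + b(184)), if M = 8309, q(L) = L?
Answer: 2562724/48301 ≈ 53.057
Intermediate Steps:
l(O) = O²
b(Z) = -3 + Z²
w(K, N) = K² + N*K² (w(K, N) = K*K + K²*N = K² + N*K²)
(w(-109, 214) + M)/(14448 + b(184)) = ((-109)²*(1 + 214) + 8309)/(14448 + (-3 + 184²)) = (11881*215 + 8309)/(14448 + (-3 + 33856)) = (2554415 + 8309)/(14448 + 33853) = 2562724/48301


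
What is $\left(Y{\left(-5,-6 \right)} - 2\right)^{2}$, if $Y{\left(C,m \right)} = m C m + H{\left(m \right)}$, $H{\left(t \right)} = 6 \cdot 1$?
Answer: $30976$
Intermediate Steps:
$H{\left(t \right)} = 6$
$Y{\left(C,m \right)} = 6 + C m^{2}$ ($Y{\left(C,m \right)} = m C m + 6 = C m m + 6 = C m^{2} + 6 = 6 + C m^{2}$)
$\left(Y{\left(-5,-6 \right)} - 2\right)^{2} = \left(\left(6 - 5 \left(-6\right)^{2}\right) - 2\right)^{2} = \left(\left(6 - 180\right) - 2\right)^{2} = \left(-174 - 2\right)^{2} = \left(-176\right)^{2} = 30976$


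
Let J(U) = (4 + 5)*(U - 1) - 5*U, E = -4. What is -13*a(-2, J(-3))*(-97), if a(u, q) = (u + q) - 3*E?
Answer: -13871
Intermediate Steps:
J(U) = -9 + 4*U (J(U) = 9*(-1 + U) - 5*U = (-9 + 9*U) - 5*U = -9 + 4*U)
a(u, q) = 12 + q + u (a(u, q) = (u + q) - 3*(-4) = (q + u) + 12 = 12 + q + u)
-13*a(-2, J(-3))*(-97) = -13*(12 + (-9 + 4*(-3)) - 2)*(-97) = -13*(12 + (-9 - 12) - 2)*(-97) = -13*(12 - 21 - 2)*(-97) = -13*(-11)*(-97) = 143*(-97) = -13871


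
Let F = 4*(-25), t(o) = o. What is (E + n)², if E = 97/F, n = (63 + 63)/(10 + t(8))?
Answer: 363609/10000 ≈ 36.361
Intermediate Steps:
F = -100
n = 7 (n = (63 + 63)/(10 + 8) = 126/18 = 126*(1/18) = 7)
E = -97/100 (E = 97/(-100) = 97*(-1/100) = -97/100 ≈ -0.97000)
(E + n)² = (-97/100 + 7)² = (603/100)² = 363609/10000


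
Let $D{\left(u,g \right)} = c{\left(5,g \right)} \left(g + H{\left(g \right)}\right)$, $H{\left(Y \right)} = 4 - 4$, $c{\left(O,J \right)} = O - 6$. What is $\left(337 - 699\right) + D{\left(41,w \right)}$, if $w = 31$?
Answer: $-393$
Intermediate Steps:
$c{\left(O,J \right)} = -6 + O$ ($c{\left(O,J \right)} = O - 6 = -6 + O$)
$H{\left(Y \right)} = 0$ ($H{\left(Y \right)} = 4 - 4 = 0$)
$D{\left(u,g \right)} = - g$ ($D{\left(u,g \right)} = \left(-6 + 5\right) \left(g + 0\right) = - g$)
$\left(337 - 699\right) + D{\left(41,w \right)} = \left(337 - 699\right) - 31 = -362 - 31 = -393$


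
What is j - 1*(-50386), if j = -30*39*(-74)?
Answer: 136966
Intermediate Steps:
j = 86580 (j = -1170*(-74) = 86580)
j - 1*(-50386) = 86580 - 1*(-50386) = 86580 + 50386 = 136966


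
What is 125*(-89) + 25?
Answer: -11100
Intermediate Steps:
125*(-89) + 25 = -11125 + 25 = -11100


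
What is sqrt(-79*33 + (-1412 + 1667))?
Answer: 28*I*sqrt(3) ≈ 48.497*I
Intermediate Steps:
sqrt(-79*33 + (-1412 + 1667)) = sqrt(-2607 + 255) = sqrt(-2352) = 28*I*sqrt(3)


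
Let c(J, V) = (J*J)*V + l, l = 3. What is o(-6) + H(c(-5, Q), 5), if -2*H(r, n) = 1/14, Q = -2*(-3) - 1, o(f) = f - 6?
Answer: -337/28 ≈ -12.036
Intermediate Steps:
o(f) = -6 + f
Q = 5 (Q = 6 - 1 = 5)
c(J, V) = 3 + V*J**2 (c(J, V) = (J*J)*V + 3 = J**2*V + 3 = V*J**2 + 3 = 3 + V*J**2)
H(r, n) = -1/28 (H(r, n) = -1/2/14 = -1/2*1/14 = -1/28)
o(-6) + H(c(-5, Q), 5) = (-6 - 6) - 1/28 = -12 - 1/28 = -337/28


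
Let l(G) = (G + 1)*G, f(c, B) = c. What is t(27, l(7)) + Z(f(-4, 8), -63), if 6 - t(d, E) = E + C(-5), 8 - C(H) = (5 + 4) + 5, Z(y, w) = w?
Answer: -107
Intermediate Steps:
C(H) = -6 (C(H) = 8 - ((5 + 4) + 5) = 8 - (9 + 5) = 8 - 1*14 = 8 - 14 = -6)
l(G) = G*(1 + G) (l(G) = (1 + G)*G = G*(1 + G))
t(d, E) = 12 - E (t(d, E) = 6 - (E - 6) = 6 - (-6 + E) = 6 + (6 - E) = 12 - E)
t(27, l(7)) + Z(f(-4, 8), -63) = (12 - 7*(1 + 7)) - 63 = (12 - 7*8) - 63 = (12 - 1*56) - 63 = (12 - 56) - 63 = -44 - 63 = -107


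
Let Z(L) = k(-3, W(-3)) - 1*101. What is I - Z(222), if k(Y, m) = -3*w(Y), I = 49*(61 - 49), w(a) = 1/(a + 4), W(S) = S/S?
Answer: 692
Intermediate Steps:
W(S) = 1
w(a) = 1/(4 + a)
I = 588 (I = 49*12 = 588)
k(Y, m) = -3/(4 + Y)
Z(L) = -104 (Z(L) = -3/(4 - 3) - 1*101 = -3/1 - 101 = -3*1 - 101 = -3 - 101 = -104)
I - Z(222) = 588 - 1*(-104) = 588 + 104 = 692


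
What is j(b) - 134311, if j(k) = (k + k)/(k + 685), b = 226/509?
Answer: -46859898649/348891 ≈ -1.3431e+5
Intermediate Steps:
b = 226/509 (b = 226*(1/509) = 226/509 ≈ 0.44401)
j(k) = 2*k/(685 + k) (j(k) = (2*k)/(685 + k) = 2*k/(685 + k))
j(b) - 134311 = 2*(226/509)/(685 + 226/509) - 134311 = 2*(226/509)/(348891/509) - 134311 = 2*(226/509)*(509/348891) - 134311 = 452/348891 - 134311 = -46859898649/348891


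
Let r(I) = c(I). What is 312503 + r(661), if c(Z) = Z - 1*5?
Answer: 313159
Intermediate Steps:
c(Z) = -5 + Z (c(Z) = Z - 5 = -5 + Z)
r(I) = -5 + I
312503 + r(661) = 312503 + (-5 + 661) = 312503 + 656 = 313159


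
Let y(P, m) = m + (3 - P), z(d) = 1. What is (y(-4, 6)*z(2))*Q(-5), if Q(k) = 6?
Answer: 78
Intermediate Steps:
y(P, m) = 3 + m - P
(y(-4, 6)*z(2))*Q(-5) = ((3 + 6 - 1*(-4))*1)*6 = ((3 + 6 + 4)*1)*6 = (13*1)*6 = 13*6 = 78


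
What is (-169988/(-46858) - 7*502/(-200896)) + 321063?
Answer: 107942431462023/336199456 ≈ 3.2107e+5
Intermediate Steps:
(-169988/(-46858) - 7*502/(-200896)) + 321063 = (-169988*(-1/46858) - 3514*(-1/200896)) + 321063 = (12142/3347 + 1757/100448) + 321063 = 1225520295/336199456 + 321063 = 107942431462023/336199456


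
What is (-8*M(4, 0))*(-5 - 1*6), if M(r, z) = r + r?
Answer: 704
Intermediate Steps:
M(r, z) = 2*r
(-8*M(4, 0))*(-5 - 1*6) = (-16*4)*(-5 - 1*6) = (-8*8)*(-5 - 6) = -64*(-11) = 704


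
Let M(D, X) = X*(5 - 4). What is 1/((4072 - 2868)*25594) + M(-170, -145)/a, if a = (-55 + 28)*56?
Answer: 39894661/416004876 ≈ 0.095899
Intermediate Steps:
a = -1512 (a = -27*56 = -1512)
M(D, X) = X (M(D, X) = X*1 = X)
1/((4072 - 2868)*25594) + M(-170, -145)/a = 1/((4072 - 2868)*25594) - 145/(-1512) = (1/25594)/1204 - 145*(-1/1512) = (1/1204)*(1/25594) + 145/1512 = 1/30815176 + 145/1512 = 39894661/416004876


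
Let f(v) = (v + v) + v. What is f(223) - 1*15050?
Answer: -14381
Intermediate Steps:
f(v) = 3*v (f(v) = 2*v + v = 3*v)
f(223) - 1*15050 = 3*223 - 1*15050 = 669 - 15050 = -14381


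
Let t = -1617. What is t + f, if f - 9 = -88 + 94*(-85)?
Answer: -9686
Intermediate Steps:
f = -8069 (f = 9 + (-88 + 94*(-85)) = 9 + (-88 - 7990) = 9 - 8078 = -8069)
t + f = -1617 - 8069 = -9686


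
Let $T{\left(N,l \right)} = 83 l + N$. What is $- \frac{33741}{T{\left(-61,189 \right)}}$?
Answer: $- \frac{33741}{15626} \approx -2.1593$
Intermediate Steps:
$T{\left(N,l \right)} = N + 83 l$
$- \frac{33741}{T{\left(-61,189 \right)}} = - \frac{33741}{-61 + 83 \cdot 189} = - \frac{33741}{-61 + 15687} = - \frac{33741}{15626}$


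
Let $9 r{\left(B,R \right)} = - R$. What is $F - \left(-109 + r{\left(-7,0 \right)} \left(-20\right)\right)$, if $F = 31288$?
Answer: $31397$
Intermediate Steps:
$r{\left(B,R \right)} = - \frac{R}{9}$ ($r{\left(B,R \right)} = \frac{\left(-1\right) R}{9} = - \frac{R}{9}$)
$F - \left(-109 + r{\left(-7,0 \right)} \left(-20\right)\right) = 31288 - \left(-109 + \left(- \frac{1}{9}\right) 0 \left(-20\right)\right) = 31288 - \left(-109 + 0 \left(-20\right)\right) = 31288 - \left(-109 + 0\right) = 31288 - -109 = 31288 + 109 = 31397$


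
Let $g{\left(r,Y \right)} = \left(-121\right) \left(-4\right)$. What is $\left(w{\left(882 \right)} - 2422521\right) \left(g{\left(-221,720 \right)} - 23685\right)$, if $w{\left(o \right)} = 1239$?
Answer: $56176163682$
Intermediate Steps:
$g{\left(r,Y \right)} = 484$
$\left(w{\left(882 \right)} - 2422521\right) \left(g{\left(-221,720 \right)} - 23685\right) = \left(1239 - 2422521\right) \left(484 - 23685\right) = \left(-2421282\right) \left(-23201\right) = 56176163682$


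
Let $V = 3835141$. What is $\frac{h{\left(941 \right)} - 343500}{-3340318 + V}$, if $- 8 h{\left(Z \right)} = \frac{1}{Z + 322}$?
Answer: $- \frac{3470724001}{4999691592} \approx -0.69419$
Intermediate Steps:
$h{\left(Z \right)} = - \frac{1}{8 \left(322 + Z\right)}$ ($h{\left(Z \right)} = - \frac{1}{8 \left(Z + 322\right)} = - \frac{1}{8 \left(322 + Z\right)}$)
$\frac{h{\left(941 \right)} - 343500}{-3340318 + V} = \frac{- \frac{1}{2576 + 8 \cdot 941} - 343500}{-3340318 + 3835141} = \frac{- \frac{1}{2576 + 7528} - 343500}{494823} = \left(- \frac{1}{10104} - 343500\right) \frac{1}{494823} = \left(- \frac{3470724001}{10104}\right) \frac{1}{494823} = - \frac{3470724001}{4999691592}$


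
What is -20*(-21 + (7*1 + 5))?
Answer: 180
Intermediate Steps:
-20*(-21 + (7*1 + 5)) = -20*(-21 + (7 + 5)) = -20*(-21 + 12) = -20*(-9) = 180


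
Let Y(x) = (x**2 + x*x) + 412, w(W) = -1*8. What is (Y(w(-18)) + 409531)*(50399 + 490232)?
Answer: 221697094801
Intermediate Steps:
w(W) = -8
Y(x) = 412 + 2*x**2 (Y(x) = (x**2 + x**2) + 412 = 2*x**2 + 412 = 412 + 2*x**2)
(Y(w(-18)) + 409531)*(50399 + 490232) = ((412 + 2*(-8)**2) + 409531)*(50399 + 490232) = ((412 + 2*64) + 409531)*540631 = ((412 + 128) + 409531)*540631 = (540 + 409531)*540631 = 410071*540631 = 221697094801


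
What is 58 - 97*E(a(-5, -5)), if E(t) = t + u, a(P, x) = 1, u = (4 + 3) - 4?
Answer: -330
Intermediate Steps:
u = 3 (u = 7 - 4 = 3)
E(t) = 3 + t (E(t) = t + 3 = 3 + t)
58 - 97*E(a(-5, -5)) = 58 - 97*(3 + 1) = 58 - 97*4 = 58 - 388 = -330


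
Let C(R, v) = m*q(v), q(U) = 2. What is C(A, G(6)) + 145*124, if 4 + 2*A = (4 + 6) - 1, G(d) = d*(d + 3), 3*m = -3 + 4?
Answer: 53942/3 ≈ 17981.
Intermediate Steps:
m = ⅓ (m = (-3 + 4)/3 = (⅓)*1 = ⅓ ≈ 0.33333)
G(d) = d*(3 + d)
A = 5/2 (A = -2 + ((4 + 6) - 1)/2 = -2 + (10 - 1)/2 = -2 + (½)*9 = -2 + 9/2 = 5/2 ≈ 2.5000)
C(R, v) = ⅔ (C(R, v) = (⅓)*2 = ⅔)
C(A, G(6)) + 145*124 = ⅔ + 145*124 = ⅔ + 17980 = 53942/3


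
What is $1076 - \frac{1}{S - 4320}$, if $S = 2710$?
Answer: $\frac{1732361}{1610} \approx 1076.0$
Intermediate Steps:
$1076 - \frac{1}{S - 4320} = 1076 - \frac{1}{2710 - 4320} = 1076 - \frac{1}{-1610} = 1076 - - \frac{1}{1610} = 1076 + \frac{1}{1610} = \frac{1732361}{1610}$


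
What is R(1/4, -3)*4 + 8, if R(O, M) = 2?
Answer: 16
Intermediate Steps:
R(1/4, -3)*4 + 8 = 2*4 + 8 = 8 + 8 = 16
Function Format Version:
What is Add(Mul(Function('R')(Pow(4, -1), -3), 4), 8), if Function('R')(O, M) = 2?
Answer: 16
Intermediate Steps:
Add(Mul(Function('R')(Pow(4, -1), -3), 4), 8) = Add(Mul(2, 4), 8) = Add(8, 8) = 16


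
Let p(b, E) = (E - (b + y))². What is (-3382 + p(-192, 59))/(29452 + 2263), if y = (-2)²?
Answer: 57627/31715 ≈ 1.8170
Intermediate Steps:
y = 4
p(b, E) = (-4 + E - b)² (p(b, E) = (E - (b + 4))² = (E - (4 + b))² = (E + (-4 - b))² = (-4 + E - b)²)
(-3382 + p(-192, 59))/(29452 + 2263) = (-3382 + (4 - 192 - 1*59)²)/(29452 + 2263) = (-3382 + (4 - 192 - 59)²)/31715 = (-3382 + (-247)²)*(1/31715) = (-3382 + 61009)*(1/31715) = 57627*(1/31715) = 57627/31715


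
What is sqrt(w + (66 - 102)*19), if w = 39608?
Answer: 2*sqrt(9731) ≈ 197.29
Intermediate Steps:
sqrt(w + (66 - 102)*19) = sqrt(39608 + (66 - 102)*19) = sqrt(39608 - 36*19) = sqrt(39608 - 684) = sqrt(38924) = 2*sqrt(9731)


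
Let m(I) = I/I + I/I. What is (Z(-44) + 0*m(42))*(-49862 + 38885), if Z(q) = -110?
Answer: 1207470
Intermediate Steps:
m(I) = 2 (m(I) = 1 + 1 = 2)
(Z(-44) + 0*m(42))*(-49862 + 38885) = (-110 + 0*2)*(-49862 + 38885) = (-110 + 0)*(-10977) = -110*(-10977) = 1207470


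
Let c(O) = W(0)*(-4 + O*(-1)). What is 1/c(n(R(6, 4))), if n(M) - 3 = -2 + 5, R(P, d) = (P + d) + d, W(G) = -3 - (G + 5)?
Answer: 1/80 ≈ 0.012500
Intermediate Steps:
W(G) = -8 - G (W(G) = -3 - (5 + G) = -3 + (-5 - G) = -8 - G)
R(P, d) = P + 2*d
n(M) = 6 (n(M) = 3 + (-2 + 5) = 3 + 3 = 6)
c(O) = 32 + 8*O (c(O) = (-8 - 1*0)*(-4 + O*(-1)) = (-8 + 0)*(-4 - O) = -8*(-4 - O) = 32 + 8*O)
1/c(n(R(6, 4))) = 1/(32 + 8*6) = 1/(32 + 48) = 1/80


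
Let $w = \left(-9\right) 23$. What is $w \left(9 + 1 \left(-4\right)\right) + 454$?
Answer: $-581$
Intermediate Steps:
$w = -207$
$w \left(9 + 1 \left(-4\right)\right) + 454 = - 207 \left(9 + 1 \left(-4\right)\right) + 454 = - 207 \left(9 - 4\right) + 454 = \left(-207\right) 5 + 454 = -1035 + 454 = -581$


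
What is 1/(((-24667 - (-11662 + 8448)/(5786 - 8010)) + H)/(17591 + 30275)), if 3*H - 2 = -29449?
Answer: -159680976/115038997 ≈ -1.3881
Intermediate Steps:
H = -29447/3 (H = ⅔ + (⅓)*(-29449) = ⅔ - 29449/3 = -29447/3 ≈ -9815.7)
1/(((-24667 - (-11662 + 8448)/(5786 - 8010)) + H)/(17591 + 30275)) = 1/(((-24667 - (-11662 + 8448)/(5786 - 8010)) - 29447/3)/(17591 + 30275)) = 1/(((-24667 - (-3214)/(-2224)) - 29447/3)/47866) = 1/(((-24667 - (-3214)*(-1)/2224) - 29447/3)*(1/47866)) = 1/(((-24667 - 1*1607/1112) - 29447/3)*(1/47866)) = 1/(((-24667 - 1607/1112) - 29447/3)*(1/47866)) = 1/((-27431311/1112 - 29447/3)*(1/47866)) = 1/(-115038997/3336*1/47866) = 1/(-115038997/159680976) = -159680976/115038997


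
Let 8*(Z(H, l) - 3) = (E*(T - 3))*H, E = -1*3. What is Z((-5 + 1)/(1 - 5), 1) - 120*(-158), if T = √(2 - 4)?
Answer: 151713/8 - 3*I*√2/8 ≈ 18964.0 - 0.53033*I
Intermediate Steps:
E = -3
T = I*√2 (T = √(-2) = I*√2 ≈ 1.4142*I)
Z(H, l) = 3 + H*(9 - 3*I*√2)/8 (Z(H, l) = 3 + ((-3*(I*√2 - 3))*H)/8 = 3 + ((-3*(-3 + I*√2))*H)/8 = 3 + ((9 - 3*I*√2)*H)/8 = 3 + (H*(9 - 3*I*√2))/8 = 3 + H*(9 - 3*I*√2)/8)
Z((-5 + 1)/(1 - 5), 1) - 120*(-158) = (3 + 9*((-5 + 1)/(1 - 5))/8 - 3*I*(-5 + 1)/(1 - 5)*√2/8) - 120*(-158) = (3 + 9*(-4/(-4))/8 - 3*I*(-4/(-4))*√2/8) + 18960 = (3 + 9*(-4*(-¼))/8 - 3*I*(-4*(-¼))*√2/8) + 18960 = (3 + (9/8)*1 - 3/8*I*1*√2) + 18960 = (3 + 9/8 - 3*I*√2/8) + 18960 = (33/8 - 3*I*√2/8) + 18960 = 151713/8 - 3*I*√2/8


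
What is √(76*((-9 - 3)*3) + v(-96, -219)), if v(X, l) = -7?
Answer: I*√2743 ≈ 52.374*I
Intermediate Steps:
√(76*((-9 - 3)*3) + v(-96, -219)) = √(76*((-9 - 3)*3) - 7) = √(76*(-12*3) - 7) = √(76*(-36) - 7) = √(-2736 - 7) = √(-2743) = I*√2743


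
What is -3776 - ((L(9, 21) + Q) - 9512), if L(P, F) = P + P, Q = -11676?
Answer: 17394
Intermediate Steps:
L(P, F) = 2*P
-3776 - ((L(9, 21) + Q) - 9512) = -3776 - ((2*9 - 11676) - 9512) = -3776 - ((18 - 11676) - 9512) = -3776 - (-11658 - 9512) = -3776 - 1*(-21170) = -3776 + 21170 = 17394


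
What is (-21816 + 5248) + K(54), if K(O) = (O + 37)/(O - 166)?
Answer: -265101/16 ≈ -16569.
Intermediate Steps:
K(O) = (37 + O)/(-166 + O)
(-21816 + 5248) + K(54) = (-21816 + 5248) + (37 + 54)/(-166 + 54) = -16568 + 91/(-112) = -16568 - 1/112*91 = -16568 - 13/16 = -265101/16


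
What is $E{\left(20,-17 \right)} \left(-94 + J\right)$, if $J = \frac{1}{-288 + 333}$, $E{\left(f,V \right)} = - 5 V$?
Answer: $- \frac{71893}{9} \approx -7988.1$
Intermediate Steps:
$J = \frac{1}{45} \approx 0.022222$
$E{\left(20,-17 \right)} \left(-94 + J\right) = \left(-5\right) \left(-17\right) \left(-94 + \frac{1}{45}\right) = 85 \left(- \frac{4229}{45}\right) = - \frac{71893}{9}$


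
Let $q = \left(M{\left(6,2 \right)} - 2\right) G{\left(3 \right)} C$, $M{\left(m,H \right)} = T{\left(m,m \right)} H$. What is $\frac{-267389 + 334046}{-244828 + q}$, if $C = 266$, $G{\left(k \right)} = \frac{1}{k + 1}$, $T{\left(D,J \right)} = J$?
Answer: $- \frac{66657}{244163} \approx -0.273$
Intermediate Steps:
$M{\left(m,H \right)} = H m$ ($M{\left(m,H \right)} = m H = H m$)
$G{\left(k \right)} = \frac{1}{1 + k}$
$q = 665$ ($q = \frac{2 \cdot 6 - 2}{1 + 3} \cdot 266 = \frac{12 - 2}{4} \cdot 266 = 10 \cdot \frac{1}{4} \cdot 266 = \frac{5}{2} \cdot 266 = 665$)
$\frac{-267389 + 334046}{-244828 + q} = \frac{-267389 + 334046}{-244828 + 665} = \frac{66657}{-244163} = 66657 \left(- \frac{1}{244163}\right) = - \frac{66657}{244163}$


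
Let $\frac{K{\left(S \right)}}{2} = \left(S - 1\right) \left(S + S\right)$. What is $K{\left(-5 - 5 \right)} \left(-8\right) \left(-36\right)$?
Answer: $126720$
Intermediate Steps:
$K{\left(S \right)} = 4 S \left(-1 + S\right)$ ($K{\left(S \right)} = 2 \left(S - 1\right) \left(S + S\right) = 2 \left(-1 + S\right) 2 S = 2 \cdot 2 S \left(-1 + S\right) = 4 S \left(-1 + S\right)$)
$K{\left(-5 - 5 \right)} \left(-8\right) \left(-36\right) = 4 \left(-5 - 5\right) \left(-1 - 10\right) \left(-8\right) \left(-36\right) = 4 \left(-10\right) \left(-1 - 10\right) \left(-8\right) \left(-36\right) = 4 \left(-10\right) \left(-11\right) \left(-8\right) \left(-36\right) = 440 \left(-8\right) \left(-36\right) = \left(-3520\right) \left(-36\right) = 126720$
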